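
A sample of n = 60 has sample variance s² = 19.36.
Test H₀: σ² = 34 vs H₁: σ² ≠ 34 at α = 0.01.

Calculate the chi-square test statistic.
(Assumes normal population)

df = n - 1 = 59
χ² = (n-1)s²/σ₀² = 59×19.36/34 = 33.5953
Critical values: χ²_{0.995,59} = 34.770, χ²_{0.005,59} = 90.715
Rejection region: χ² < 34.770 or χ² > 90.715
Decision: reject H₀

Answer: χ² = 33.5953, reject H₀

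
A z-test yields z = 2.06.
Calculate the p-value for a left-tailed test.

For z = 2.06:
p = P(Z < 2.06) = Φ(2.06) = 0.9803

Answer: p-value ≈ 0.9803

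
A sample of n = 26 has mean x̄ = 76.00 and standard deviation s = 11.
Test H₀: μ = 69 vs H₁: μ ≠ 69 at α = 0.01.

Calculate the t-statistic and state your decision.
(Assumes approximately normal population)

df = n - 1 = 25
SE = s/√n = 11/√26 = 2.1573
t = (x̄ - μ₀)/SE = (76.00 - 69)/2.1573 = 3.2448
Critical value: t_{0.005,25} = ±2.787
p-value ≈ 0.0033
Decision: reject H₀

Answer: t = 3.2448, reject H₀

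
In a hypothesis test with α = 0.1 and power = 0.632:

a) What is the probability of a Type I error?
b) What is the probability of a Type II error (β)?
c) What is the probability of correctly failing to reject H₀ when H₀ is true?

Answer: a) 0.1, b) 0.368, c) 0.9

Derivation:
a) Type I error probability = α = 0.1
b) Power = P(reject H₀ | H₁ true) = 1 - β = 0.632, so Type II error probability = β = 1 - Power = 0.368
c) P(fail to reject H₀ | H₀ true) = 1 - α = 0.9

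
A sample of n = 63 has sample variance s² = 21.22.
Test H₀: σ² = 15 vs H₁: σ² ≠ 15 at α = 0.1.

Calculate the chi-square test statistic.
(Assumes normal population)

Answer: χ² = 87.7093, reject H₀

Derivation:
df = n - 1 = 62
χ² = (n-1)s²/σ₀² = 62×21.22/15 = 87.7093
Critical values: χ²_{0.95,62} = 44.889, χ²_{0.05,62} = 81.381
Rejection region: χ² < 44.889 or χ² > 81.381
Decision: reject H₀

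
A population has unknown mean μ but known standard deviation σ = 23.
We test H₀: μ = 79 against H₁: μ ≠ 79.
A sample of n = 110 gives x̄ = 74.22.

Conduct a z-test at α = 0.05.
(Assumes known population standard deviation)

Standard error: SE = σ/√n = 23/√110 = 2.1930
z-statistic: z = (x̄ - μ₀)/SE = (74.22 - 79)/2.1930 = -2.1797
Critical value: ±1.960
p-value = 0.0293
Decision: reject H₀

Answer: z = -2.1797, reject H₀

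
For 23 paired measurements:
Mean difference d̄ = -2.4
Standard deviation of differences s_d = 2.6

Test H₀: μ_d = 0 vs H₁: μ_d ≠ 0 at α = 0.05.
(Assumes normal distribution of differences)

df = n - 1 = 22
SE = s_d/√n = 2.6/√23 = 0.5421
t = d̄/SE = -2.4/0.5421 = -4.4272
Critical value: t_{0.025,22} = ±2.074
p-value ≈ 0.0002
Decision: reject H₀

Answer: t = -4.4272, reject H₀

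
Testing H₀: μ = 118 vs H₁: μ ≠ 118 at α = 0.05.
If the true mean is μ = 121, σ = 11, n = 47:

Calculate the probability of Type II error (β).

Answer: β ≈ 0.5359

Derivation:
SE = σ/√n = 11/√47 = 1.6045
Critical values: μ₀ ± z_0.025×SE = 118 ± 1.960×1.6045
Acceptance region: (114.8552, 121.1448)
Under H₁ (μ = 121): z_high = (121.1448 - 121)/1.6045 = 0.0902, z_low = (114.8552 - 121)/1.6045 = -3.8297
β = P(not reject | H₁) = Φ(0.0902) - Φ(-3.8297) ≈ 0.5359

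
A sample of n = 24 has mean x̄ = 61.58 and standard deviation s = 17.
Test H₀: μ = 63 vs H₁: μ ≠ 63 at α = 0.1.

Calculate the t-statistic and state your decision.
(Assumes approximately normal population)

df = n - 1 = 23
SE = s/√n = 17/√24 = 3.4701
t = (x̄ - μ₀)/SE = (61.58 - 63)/3.4701 = -0.4092
Critical value: t_{0.05,23} = ±1.714
p-value ≈ 0.6862
Decision: fail to reject H₀

Answer: t = -0.4092, fail to reject H₀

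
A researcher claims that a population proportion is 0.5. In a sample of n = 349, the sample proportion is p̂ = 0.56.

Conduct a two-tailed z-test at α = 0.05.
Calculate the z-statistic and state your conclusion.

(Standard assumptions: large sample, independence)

H₀: p = 0.5, H₁: p ≠ 0.5
Standard error: SE = √(p₀(1-p₀)/n) = √(0.5×0.5/349) = 0.026764
z-statistic: z = (p̂ - p₀)/SE = (0.56 - 0.5)/0.026764 = 2.2418
Critical value: z_0.025 = ±1.960
p-value = 0.0250
Decision: reject H₀ at α = 0.05

Answer: z = 2.2418, reject H₀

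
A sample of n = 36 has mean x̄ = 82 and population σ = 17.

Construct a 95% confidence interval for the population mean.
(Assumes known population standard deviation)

Confidence level: 95%, α = 0.05
z_0.025 = 1.960
SE = σ/√n = 17/√36 = 2.8333
Margin of error = 1.960 × 2.8333 = 5.5533
CI: x̄ ± margin = 82 ± 5.5533
CI: (76.4467, 87.5533)

Answer: (76.4467, 87.5533)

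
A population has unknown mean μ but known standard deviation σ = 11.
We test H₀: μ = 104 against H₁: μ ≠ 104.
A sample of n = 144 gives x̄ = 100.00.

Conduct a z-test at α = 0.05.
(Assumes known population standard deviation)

Standard error: SE = σ/√n = 11/√144 = 0.9167
z-statistic: z = (x̄ - μ₀)/SE = (100.00 - 104)/0.9167 = -4.3635
Critical value: ±1.960
p-value < 0.0001
Decision: reject H₀

Answer: z = -4.3635, reject H₀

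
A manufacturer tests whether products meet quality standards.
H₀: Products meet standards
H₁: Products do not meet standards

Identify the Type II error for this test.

Answer: Accepting products as meeting standards when they don't

Derivation:
A Type I error (probability α) occurs when we reject a true H₀.
A Type II error (probability β) occurs when we fail to reject a false H₀.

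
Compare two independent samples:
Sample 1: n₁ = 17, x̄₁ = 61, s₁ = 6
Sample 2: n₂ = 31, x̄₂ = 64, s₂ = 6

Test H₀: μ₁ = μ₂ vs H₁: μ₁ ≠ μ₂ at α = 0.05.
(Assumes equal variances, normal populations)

Pooled variance: s²_p = [16×6² + 30×6²]/(46) = 36.0000
s_p = 6.0000
SE = s_p×√(1/n₁ + 1/n₂) = 6.0000×√(1/17 + 1/31) = 1.8108
t = (x̄₁ - x̄₂)/SE = (61 - 64)/1.8108 = -1.6567
df = 46, t-critical = ±2.013
Decision: fail to reject H₀

Answer: t = -1.6567, fail to reject H₀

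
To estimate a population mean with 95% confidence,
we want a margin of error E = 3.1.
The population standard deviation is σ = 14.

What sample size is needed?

Answer: n = 79

Derivation:
z_0.025 = 1.960
n = (z×σ/E)² = (1.960×14/3.1)²
n = 78.3511
Round up: n = 79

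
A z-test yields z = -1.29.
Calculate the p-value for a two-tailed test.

For z = -1.29:
p = 2×P(Z > |-1.29|) = 2×(1 - Φ(1.29)) = 0.1971

Answer: p-value ≈ 0.1971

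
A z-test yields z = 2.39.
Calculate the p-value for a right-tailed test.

Answer: p-value ≈ 0.0084

Derivation:
For z = 2.39:
p = P(Z > 2.39) = 1 - Φ(2.39) = 0.0084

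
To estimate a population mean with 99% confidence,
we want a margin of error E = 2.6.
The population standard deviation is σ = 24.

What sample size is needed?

Answer: n = 566

Derivation:
z_0.005 = 2.576
n = (z×σ/E)² = (2.576×24/2.6)²
n = 565.4152
Round up: n = 566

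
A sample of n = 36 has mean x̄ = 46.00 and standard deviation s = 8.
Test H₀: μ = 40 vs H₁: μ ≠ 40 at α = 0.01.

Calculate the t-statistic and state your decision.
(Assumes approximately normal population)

Answer: t = 4.5001, reject H₀

Derivation:
df = n - 1 = 35
SE = s/√n = 8/√36 = 1.3333
t = (x̄ - μ₀)/SE = (46.00 - 40)/1.3333 = 4.5001
Critical value: t_{0.005,35} = ±2.724
p-value ≈ 0.0001
Decision: reject H₀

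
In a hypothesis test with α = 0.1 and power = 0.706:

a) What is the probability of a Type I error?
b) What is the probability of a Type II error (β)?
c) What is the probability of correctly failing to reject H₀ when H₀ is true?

a) Type I error probability = α = 0.1
b) Power = P(reject H₀ | H₁ true) = 1 - β = 0.706, so Type II error probability = β = 1 - Power = 0.294
c) P(fail to reject H₀ | H₀ true) = 1 - α = 0.9

Answer: a) 0.1, b) 0.294, c) 0.9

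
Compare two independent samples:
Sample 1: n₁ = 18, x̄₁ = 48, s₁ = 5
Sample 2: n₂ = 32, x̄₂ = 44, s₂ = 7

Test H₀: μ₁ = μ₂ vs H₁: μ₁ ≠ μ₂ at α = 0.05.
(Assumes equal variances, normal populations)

Answer: t = 2.1333, reject H₀

Derivation:
Pooled variance: s²_p = [17×5² + 31×7²]/(48) = 40.5000
s_p = 6.3640
SE = s_p×√(1/n₁ + 1/n₂) = 6.3640×√(1/18 + 1/32) = 1.8750
t = (x̄₁ - x̄₂)/SE = (48 - 44)/1.8750 = 2.1333
df = 48, t-critical = ±2.011
Decision: reject H₀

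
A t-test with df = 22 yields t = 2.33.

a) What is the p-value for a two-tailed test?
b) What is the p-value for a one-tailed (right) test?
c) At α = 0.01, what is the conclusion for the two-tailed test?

Using t-distribution with df = 22:
a) Two-tailed: p = 2×P(T > 2.33) = 0.0294
b) One-tailed: p = P(T > 2.33) = 0.0147
c) 0.0294 ≥ 0.01, fail to reject H₀

Answer: a) 0.0294, b) 0.0147, c) fail to reject H₀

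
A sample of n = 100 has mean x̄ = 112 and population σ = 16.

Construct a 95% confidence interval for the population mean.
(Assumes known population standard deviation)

Answer: (108.8640, 115.1360)

Derivation:
Confidence level: 95%, α = 0.05
z_0.025 = 1.960
SE = σ/√n = 16/√100 = 1.6000
Margin of error = 1.960 × 1.6000 = 3.1360
CI: x̄ ± margin = 112 ± 3.1360
CI: (108.8640, 115.1360)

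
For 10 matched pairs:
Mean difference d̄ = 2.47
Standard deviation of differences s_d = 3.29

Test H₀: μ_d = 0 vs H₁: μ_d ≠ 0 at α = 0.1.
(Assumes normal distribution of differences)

df = n - 1 = 9
SE = s_d/√n = 3.29/√10 = 1.0404
t = d̄/SE = 2.47/1.0404 = 2.3741
Critical value: t_{0.05,9} = ±1.833
p-value ≈ 0.0416
Decision: reject H₀

Answer: t = 2.3741, reject H₀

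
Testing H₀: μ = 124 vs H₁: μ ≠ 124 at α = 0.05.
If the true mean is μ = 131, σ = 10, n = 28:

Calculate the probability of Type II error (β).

SE = σ/√n = 10/√28 = 1.8898
Critical values: μ₀ ± z_0.025×SE = 124 ± 1.960×1.8898
Acceptance region: (120.2960, 127.7040)
Under H₁ (μ = 131): z_high = (127.7040 - 131)/1.8898 = -1.7441, z_low = (120.2960 - 131)/1.8898 = -5.6641
β = P(not reject | H₁) = Φ(-1.7441) - Φ(-5.6641) ≈ 0.0406

Answer: β ≈ 0.0406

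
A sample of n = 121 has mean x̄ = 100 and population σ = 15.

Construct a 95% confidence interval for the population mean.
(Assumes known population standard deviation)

Answer: (97.3273, 102.6727)

Derivation:
Confidence level: 95%, α = 0.05
z_0.025 = 1.960
SE = σ/√n = 15/√121 = 1.3636
Margin of error = 1.960 × 1.3636 = 2.6727
CI: x̄ ± margin = 100 ± 2.6727
CI: (97.3273, 102.6727)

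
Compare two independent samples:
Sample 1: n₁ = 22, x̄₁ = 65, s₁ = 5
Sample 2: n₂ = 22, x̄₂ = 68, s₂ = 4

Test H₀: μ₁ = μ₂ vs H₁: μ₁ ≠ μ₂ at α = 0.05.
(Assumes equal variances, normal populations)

Answer: t = -2.1975, reject H₀

Derivation:
Pooled variance: s²_p = [21×5² + 21×4²]/(42) = 20.5000
s_p = 4.5277
SE = s_p×√(1/n₁ + 1/n₂) = 4.5277×√(1/22 + 1/22) = 1.3652
t = (x̄₁ - x̄₂)/SE = (65 - 68)/1.3652 = -2.1975
df = 42, t-critical = ±2.018
Decision: reject H₀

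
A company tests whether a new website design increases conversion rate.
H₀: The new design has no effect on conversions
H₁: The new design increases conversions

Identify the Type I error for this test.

Type I error: rejecting H₀ when it is actually true (false positive).
Type II error: failing to reject H₀ when H₁ is actually true (false negative).

Answer: Switching to a new design that doesn't actually help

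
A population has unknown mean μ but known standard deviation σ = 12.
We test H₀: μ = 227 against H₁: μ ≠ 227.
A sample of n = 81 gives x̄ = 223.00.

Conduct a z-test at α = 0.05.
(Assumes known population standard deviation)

Answer: z = -3.0001, reject H₀

Derivation:
Standard error: SE = σ/√n = 12/√81 = 1.3333
z-statistic: z = (x̄ - μ₀)/SE = (223.00 - 227)/1.3333 = -3.0001
Critical value: ±1.960
p-value = 0.0027
Decision: reject H₀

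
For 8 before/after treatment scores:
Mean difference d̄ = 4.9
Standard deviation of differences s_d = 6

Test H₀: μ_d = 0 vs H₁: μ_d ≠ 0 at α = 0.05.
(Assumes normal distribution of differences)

df = n - 1 = 7
SE = s_d/√n = 6/√8 = 2.1213
t = d̄/SE = 4.9/2.1213 = 2.3099
Critical value: t_{0.025,7} = ±2.365
p-value ≈ 0.0542
Decision: fail to reject H₀

Answer: t = 2.3099, fail to reject H₀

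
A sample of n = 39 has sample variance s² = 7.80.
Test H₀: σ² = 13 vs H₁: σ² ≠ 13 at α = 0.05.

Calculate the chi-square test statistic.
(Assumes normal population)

Answer: χ² = 22.8000, reject H₀

Derivation:
df = n - 1 = 38
χ² = (n-1)s²/σ₀² = 38×7.80/13 = 22.8000
Critical values: χ²_{0.975,38} = 22.878, χ²_{0.025,38} = 56.896
Rejection region: χ² < 22.878 or χ² > 56.896
Decision: reject H₀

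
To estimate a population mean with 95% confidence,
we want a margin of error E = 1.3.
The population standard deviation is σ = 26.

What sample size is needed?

z_0.025 = 1.960
n = (z×σ/E)² = (1.960×26/1.3)²
n = 1536.6400
Round up: n = 1537

Answer: n = 1537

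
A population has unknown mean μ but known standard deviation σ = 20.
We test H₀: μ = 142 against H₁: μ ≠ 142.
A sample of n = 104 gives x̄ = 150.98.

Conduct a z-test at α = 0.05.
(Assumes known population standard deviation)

Standard error: SE = σ/√n = 20/√104 = 1.9612
z-statistic: z = (x̄ - μ₀)/SE = (150.98 - 142)/1.9612 = 4.5788
Critical value: ±1.960
p-value < 0.0001
Decision: reject H₀

Answer: z = 4.5788, reject H₀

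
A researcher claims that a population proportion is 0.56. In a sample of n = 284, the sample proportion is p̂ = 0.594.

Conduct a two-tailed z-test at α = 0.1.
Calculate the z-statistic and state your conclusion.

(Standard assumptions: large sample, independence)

H₀: p = 0.56, H₁: p ≠ 0.56
Standard error: SE = √(p₀(1-p₀)/n) = √(0.56×0.44/284) = 0.029455
z-statistic: z = (p̂ - p₀)/SE = (0.594 - 0.56)/0.029455 = 1.1543
Critical value: z_0.05 = ±1.645
p-value = 0.2484
Decision: fail to reject H₀ at α = 0.1

Answer: z = 1.1543, fail to reject H₀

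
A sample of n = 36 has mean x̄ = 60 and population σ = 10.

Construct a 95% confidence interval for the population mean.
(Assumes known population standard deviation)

Confidence level: 95%, α = 0.05
z_0.025 = 1.960
SE = σ/√n = 10/√36 = 1.6667
Margin of error = 1.960 × 1.6667 = 3.2667
CI: x̄ ± margin = 60 ± 3.2667
CI: (56.7333, 63.2667)

Answer: (56.7333, 63.2667)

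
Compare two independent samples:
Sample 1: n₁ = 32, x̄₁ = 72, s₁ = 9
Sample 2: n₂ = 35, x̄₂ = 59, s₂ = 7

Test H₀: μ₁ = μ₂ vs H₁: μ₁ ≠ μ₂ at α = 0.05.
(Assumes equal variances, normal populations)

Answer: t = 6.6303, reject H₀

Derivation:
Pooled variance: s²_p = [31×9² + 34×7²]/(65) = 64.2615
s_p = 8.0163
SE = s_p×√(1/n₁ + 1/n₂) = 8.0163×√(1/32 + 1/35) = 1.9607
t = (x̄₁ - x̄₂)/SE = (72 - 59)/1.9607 = 6.6303
df = 65, t-critical = ±1.997
Decision: reject H₀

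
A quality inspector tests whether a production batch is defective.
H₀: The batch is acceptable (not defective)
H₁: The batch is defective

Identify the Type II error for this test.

Answer: Shipping a defective batch to customers

Derivation:
Type I error: rejecting H₀ when it is actually true (false positive).
Type II error: failing to reject H₀ when H₁ is actually true (false negative).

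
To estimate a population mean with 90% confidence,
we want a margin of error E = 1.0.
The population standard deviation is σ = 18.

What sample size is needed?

z_0.05 = 1.645
n = (z×σ/E)² = (1.645×18/1.0)²
n = 876.7521
Round up: n = 877

Answer: n = 877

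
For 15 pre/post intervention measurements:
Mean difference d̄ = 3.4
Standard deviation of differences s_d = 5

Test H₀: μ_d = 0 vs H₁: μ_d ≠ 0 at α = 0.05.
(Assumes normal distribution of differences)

df = n - 1 = 14
SE = s_d/√n = 5/√15 = 1.2910
t = d̄/SE = 3.4/1.2910 = 2.6336
Critical value: t_{0.025,14} = ±2.145
p-value ≈ 0.0196
Decision: reject H₀

Answer: t = 2.6336, reject H₀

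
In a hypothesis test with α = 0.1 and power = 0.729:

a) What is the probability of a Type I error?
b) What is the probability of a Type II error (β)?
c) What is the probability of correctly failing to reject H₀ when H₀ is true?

Answer: a) 0.1, b) 0.271, c) 0.9

Derivation:
a) Type I error probability = α = 0.1
b) Power = P(reject H₀ | H₁ true) = 1 - β = 0.729, so Type II error probability = β = 1 - Power = 0.271
c) P(fail to reject H₀ | H₀ true) = 1 - α = 0.9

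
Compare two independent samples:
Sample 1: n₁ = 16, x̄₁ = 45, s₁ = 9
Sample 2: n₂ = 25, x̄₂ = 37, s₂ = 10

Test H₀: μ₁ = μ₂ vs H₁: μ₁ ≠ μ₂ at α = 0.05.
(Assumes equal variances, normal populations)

Pooled variance: s²_p = [15×9² + 24×10²]/(39) = 92.6923
s_p = 9.6277
SE = s_p×√(1/n₁ + 1/n₂) = 9.6277×√(1/16 + 1/25) = 3.0824
t = (x̄₁ - x̄₂)/SE = (45 - 37)/3.0824 = 2.5954
df = 39, t-critical = ±2.023
Decision: reject H₀

Answer: t = 2.5954, reject H₀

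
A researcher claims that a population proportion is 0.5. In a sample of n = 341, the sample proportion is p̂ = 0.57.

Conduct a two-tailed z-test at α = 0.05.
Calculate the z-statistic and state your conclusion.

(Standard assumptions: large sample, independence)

H₀: p = 0.5, H₁: p ≠ 0.5
Standard error: SE = √(p₀(1-p₀)/n) = √(0.5×0.5/341) = 0.027077
z-statistic: z = (p̂ - p₀)/SE = (0.57 - 0.5)/0.027077 = 2.5852
Critical value: z_0.025 = ±1.960
p-value = 0.0097
Decision: reject H₀ at α = 0.05

Answer: z = 2.5852, reject H₀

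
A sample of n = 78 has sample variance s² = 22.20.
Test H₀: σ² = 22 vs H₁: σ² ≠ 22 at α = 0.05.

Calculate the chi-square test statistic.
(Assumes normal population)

df = n - 1 = 77
χ² = (n-1)s²/σ₀² = 77×22.20/22 = 77.7000
Critical values: χ²_{0.975,77} = 54.623, χ²_{0.025,77} = 103.158
Rejection region: χ² < 54.623 or χ² > 103.158
Decision: fail to reject H₀

Answer: χ² = 77.7000, fail to reject H₀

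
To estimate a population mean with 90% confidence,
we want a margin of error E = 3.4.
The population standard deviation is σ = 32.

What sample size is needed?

Answer: n = 240

Derivation:
z_0.05 = 1.645
n = (z×σ/E)² = (1.645×32/3.4)²
n = 239.7033
Round up: n = 240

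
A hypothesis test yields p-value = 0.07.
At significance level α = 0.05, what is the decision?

Compare p-value to α:
0.07 ≥ 0.05
Decision: fail to reject H₀

Answer: fail to reject H₀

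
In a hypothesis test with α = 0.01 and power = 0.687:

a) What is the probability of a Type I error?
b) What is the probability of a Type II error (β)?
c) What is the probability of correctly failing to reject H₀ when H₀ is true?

Answer: a) 0.01, b) 0.313, c) 0.99

Derivation:
a) Type I error probability = α = 0.01
b) Power = P(reject H₀ | H₁ true) = 1 - β = 0.687, so Type II error probability = β = 1 - Power = 0.313
c) P(fail to reject H₀ | H₀ true) = 1 - α = 0.99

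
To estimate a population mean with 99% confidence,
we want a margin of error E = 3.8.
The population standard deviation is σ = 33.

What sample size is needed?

z_0.005 = 2.576
n = (z×σ/E)² = (2.576×33/3.8)²
n = 500.4404
Round up: n = 501

Answer: n = 501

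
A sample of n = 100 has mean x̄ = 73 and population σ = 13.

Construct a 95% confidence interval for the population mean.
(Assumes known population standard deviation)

Confidence level: 95%, α = 0.05
z_0.025 = 1.960
SE = σ/√n = 13/√100 = 1.3000
Margin of error = 1.960 × 1.3000 = 2.5480
CI: x̄ ± margin = 73 ± 2.5480
CI: (70.4520, 75.5480)

Answer: (70.4520, 75.5480)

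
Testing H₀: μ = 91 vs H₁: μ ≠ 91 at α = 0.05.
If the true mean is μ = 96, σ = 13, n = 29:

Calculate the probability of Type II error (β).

Answer: β ≈ 0.4557

Derivation:
SE = σ/√n = 13/√29 = 2.4140
Critical values: μ₀ ± z_0.025×SE = 91 ± 1.960×2.4140
Acceptance region: (86.2686, 95.7314)
Under H₁ (μ = 96): z_high = (95.7314 - 96)/2.4140 = -0.1113, z_low = (86.2686 - 96)/2.4140 = -4.0312
β = P(not reject | H₁) = Φ(-0.1113) - Φ(-4.0312) ≈ 0.4557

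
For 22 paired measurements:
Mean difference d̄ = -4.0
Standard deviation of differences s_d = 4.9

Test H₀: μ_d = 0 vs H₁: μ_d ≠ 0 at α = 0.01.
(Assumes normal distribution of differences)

Answer: t = -3.8289, reject H₀

Derivation:
df = n - 1 = 21
SE = s_d/√n = 4.9/√22 = 1.0447
t = d̄/SE = -4.0/1.0447 = -3.8289
Critical value: t_{0.005,21} = ±2.831
p-value ≈ 0.0010
Decision: reject H₀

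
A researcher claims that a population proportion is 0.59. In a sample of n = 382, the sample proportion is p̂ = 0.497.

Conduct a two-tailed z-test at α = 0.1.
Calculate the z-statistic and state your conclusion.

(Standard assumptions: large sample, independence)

Answer: z = -3.6958, reject H₀

Derivation:
H₀: p = 0.59, H₁: p ≠ 0.59
Standard error: SE = √(p₀(1-p₀)/n) = √(0.59×0.41/382) = 0.025164
z-statistic: z = (p̂ - p₀)/SE = (0.497 - 0.59)/0.025164 = -3.6958
Critical value: z_0.05 = ±1.645
p-value = 0.0002
Decision: reject H₀ at α = 0.1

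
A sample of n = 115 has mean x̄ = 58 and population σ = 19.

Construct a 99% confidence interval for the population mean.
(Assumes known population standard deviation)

Answer: (53.4358, 62.5642)

Derivation:
Confidence level: 99%, α = 0.01
z_0.005 = 2.576
SE = σ/√n = 19/√115 = 1.7718
Margin of error = 2.576 × 1.7718 = 4.5642
CI: x̄ ± margin = 58 ± 4.5642
CI: (53.4358, 62.5642)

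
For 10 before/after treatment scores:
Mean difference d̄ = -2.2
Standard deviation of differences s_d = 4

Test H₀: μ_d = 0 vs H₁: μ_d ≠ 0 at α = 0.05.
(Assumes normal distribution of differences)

df = n - 1 = 9
SE = s_d/√n = 4/√10 = 1.2649
t = d̄/SE = -2.2/1.2649 = -1.7393
Critical value: t_{0.025,9} = ±2.262
p-value ≈ 0.1160
Decision: fail to reject H₀

Answer: t = -1.7393, fail to reject H₀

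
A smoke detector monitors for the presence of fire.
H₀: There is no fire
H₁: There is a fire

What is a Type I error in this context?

Type I error (α): Rejecting H₀ when H₀ is true
Type II error (β): Failing to reject H₀ when H₁ is true

Answer: The alarm sounds when there is no fire (false alarm)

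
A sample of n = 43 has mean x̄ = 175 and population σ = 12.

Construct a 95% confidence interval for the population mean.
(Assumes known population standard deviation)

Confidence level: 95%, α = 0.05
z_0.025 = 1.960
SE = σ/√n = 12/√43 = 1.8300
Margin of error = 1.960 × 1.8300 = 3.5868
CI: x̄ ± margin = 175 ± 3.5868
CI: (171.4132, 178.5868)

Answer: (171.4132, 178.5868)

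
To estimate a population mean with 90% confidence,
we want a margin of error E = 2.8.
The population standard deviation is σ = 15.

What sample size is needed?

Answer: n = 78

Derivation:
z_0.05 = 1.645
n = (z×σ/E)² = (1.645×15/2.8)²
n = 77.6602
Round up: n = 78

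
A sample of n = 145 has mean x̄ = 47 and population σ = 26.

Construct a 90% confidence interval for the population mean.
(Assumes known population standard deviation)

Confidence level: 90%, α = 0.1
z_0.05 = 1.645
SE = σ/√n = 26/√145 = 2.1592
Margin of error = 1.645 × 2.1592 = 3.5519
CI: x̄ ± margin = 47 ± 3.5519
CI: (43.4481, 50.5519)

Answer: (43.4481, 50.5519)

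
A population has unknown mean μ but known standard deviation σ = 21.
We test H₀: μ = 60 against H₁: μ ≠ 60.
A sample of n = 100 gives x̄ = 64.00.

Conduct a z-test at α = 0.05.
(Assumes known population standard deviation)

Standard error: SE = σ/√n = 21/√100 = 2.1000
z-statistic: z = (x̄ - μ₀)/SE = (64.00 - 60)/2.1000 = 1.9048
Critical value: ±1.960
p-value = 0.0568
Decision: fail to reject H₀

Answer: z = 1.9048, fail to reject H₀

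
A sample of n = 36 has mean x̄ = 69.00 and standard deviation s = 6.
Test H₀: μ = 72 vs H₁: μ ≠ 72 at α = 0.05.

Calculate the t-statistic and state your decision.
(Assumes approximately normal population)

df = n - 1 = 35
SE = s/√n = 6/√36 = 1.0000
t = (x̄ - μ₀)/SE = (69.00 - 72)/1.0000 = -3.0000
Critical value: t_{0.025,35} = ±2.030
p-value ≈ 0.0049
Decision: reject H₀

Answer: t = -3.0000, reject H₀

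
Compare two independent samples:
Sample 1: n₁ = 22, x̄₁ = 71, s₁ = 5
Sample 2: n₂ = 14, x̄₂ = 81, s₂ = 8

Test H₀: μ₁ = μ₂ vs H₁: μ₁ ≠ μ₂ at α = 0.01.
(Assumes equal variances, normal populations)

Answer: t = -4.6298, reject H₀

Derivation:
Pooled variance: s²_p = [21×5² + 13×8²]/(34) = 39.9118
s_p = 6.3176
SE = s_p×√(1/n₁ + 1/n₂) = 6.3176×√(1/22 + 1/14) = 2.1599
t = (x̄₁ - x̄₂)/SE = (71 - 81)/2.1599 = -4.6298
df = 34, t-critical = ±2.728
Decision: reject H₀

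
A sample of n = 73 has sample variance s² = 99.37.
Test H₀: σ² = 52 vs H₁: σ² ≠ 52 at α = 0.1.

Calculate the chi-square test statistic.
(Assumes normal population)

df = n - 1 = 72
χ² = (n-1)s²/σ₀² = 72×99.37/52 = 137.5892
Critical values: χ²_{0.95,72} = 53.462, χ²_{0.05,72} = 92.808
Rejection region: χ² < 53.462 or χ² > 92.808
Decision: reject H₀

Answer: χ² = 137.5892, reject H₀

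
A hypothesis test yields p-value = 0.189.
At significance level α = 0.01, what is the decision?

Compare p-value to α:
0.189 ≥ 0.01
Decision: fail to reject H₀

Answer: fail to reject H₀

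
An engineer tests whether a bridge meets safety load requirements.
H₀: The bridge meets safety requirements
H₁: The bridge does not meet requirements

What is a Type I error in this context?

Answer: Unnecessarily closing a safe bridge for repairs

Derivation:
A Type I error (probability α) occurs when we reject a true H₀.
A Type II error (probability β) occurs when we fail to reject a false H₀.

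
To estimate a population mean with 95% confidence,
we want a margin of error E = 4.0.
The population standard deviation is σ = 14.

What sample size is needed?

Answer: n = 48

Derivation:
z_0.025 = 1.960
n = (z×σ/E)² = (1.960×14/4.0)²
n = 47.0596
Round up: n = 48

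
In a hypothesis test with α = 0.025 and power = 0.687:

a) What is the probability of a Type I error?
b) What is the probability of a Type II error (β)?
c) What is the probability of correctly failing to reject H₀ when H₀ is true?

a) Type I error probability = α = 0.025
b) Power = P(reject H₀ | H₁ true) = 1 - β = 0.687, so Type II error probability = β = 1 - Power = 0.313
c) P(fail to reject H₀ | H₀ true) = 1 - α = 0.975

Answer: a) 0.025, b) 0.313, c) 0.975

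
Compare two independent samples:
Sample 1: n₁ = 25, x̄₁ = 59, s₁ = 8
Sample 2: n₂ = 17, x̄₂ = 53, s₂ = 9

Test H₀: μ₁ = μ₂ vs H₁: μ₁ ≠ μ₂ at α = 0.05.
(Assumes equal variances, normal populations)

Pooled variance: s²_p = [24×8² + 16×9²]/(40) = 70.8000
s_p = 8.4143
SE = s_p×√(1/n₁ + 1/n₂) = 8.4143×√(1/25 + 1/17) = 2.6451
t = (x̄₁ - x̄₂)/SE = (59 - 53)/2.6451 = 2.2683
df = 40, t-critical = ±2.021
Decision: reject H₀

Answer: t = 2.2683, reject H₀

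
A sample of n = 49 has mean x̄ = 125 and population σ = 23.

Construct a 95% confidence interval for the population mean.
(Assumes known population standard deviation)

Confidence level: 95%, α = 0.05
z_0.025 = 1.960
SE = σ/√n = 23/√49 = 3.2857
Margin of error = 1.960 × 3.2857 = 6.4400
CI: x̄ ± margin = 125 ± 6.4400
CI: (118.5600, 131.4400)

Answer: (118.5600, 131.4400)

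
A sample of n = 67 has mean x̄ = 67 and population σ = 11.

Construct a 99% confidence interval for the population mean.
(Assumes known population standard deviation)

Confidence level: 99%, α = 0.01
z_0.005 = 2.576
SE = σ/√n = 11/√67 = 1.3439
Margin of error = 2.576 × 1.3439 = 3.4619
CI: x̄ ± margin = 67 ± 3.4619
CI: (63.5381, 70.4619)

Answer: (63.5381, 70.4619)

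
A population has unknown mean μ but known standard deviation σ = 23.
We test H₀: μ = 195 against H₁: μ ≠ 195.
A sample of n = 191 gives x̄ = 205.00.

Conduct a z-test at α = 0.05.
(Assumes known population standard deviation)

Answer: z = 6.0089, reject H₀

Derivation:
Standard error: SE = σ/√n = 23/√191 = 1.6642
z-statistic: z = (x̄ - μ₀)/SE = (205.00 - 195)/1.6642 = 6.0089
Critical value: ±1.960
p-value < 0.0001
Decision: reject H₀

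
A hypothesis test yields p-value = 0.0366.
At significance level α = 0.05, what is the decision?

Answer: reject H₀

Derivation:
Compare p-value to α:
0.0366 < 0.05
Decision: reject H₀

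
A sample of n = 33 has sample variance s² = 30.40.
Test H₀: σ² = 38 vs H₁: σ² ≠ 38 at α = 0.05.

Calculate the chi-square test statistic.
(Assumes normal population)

Answer: χ² = 25.6000, fail to reject H₀

Derivation:
df = n - 1 = 32
χ² = (n-1)s²/σ₀² = 32×30.40/38 = 25.6000
Critical values: χ²_{0.975,32} = 18.291, χ²_{0.025,32} = 49.480
Rejection region: χ² < 18.291 or χ² > 49.480
Decision: fail to reject H₀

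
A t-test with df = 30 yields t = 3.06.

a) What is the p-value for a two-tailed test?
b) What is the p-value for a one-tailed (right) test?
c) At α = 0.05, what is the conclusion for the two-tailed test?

Using t-distribution with df = 30:
a) Two-tailed: p = 2×P(T > 3.06) = 0.0046
b) One-tailed: p = P(T > 3.06) = 0.0023
c) 0.0046 < 0.05, reject H₀

Answer: a) 0.0046, b) 0.0023, c) reject H₀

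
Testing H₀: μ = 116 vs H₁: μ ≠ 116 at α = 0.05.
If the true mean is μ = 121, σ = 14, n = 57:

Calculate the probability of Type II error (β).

Answer: β ≈ 0.2307

Derivation:
SE = σ/√n = 14/√57 = 1.8543
Critical values: μ₀ ± z_0.025×SE = 116 ± 1.960×1.8543
Acceptance region: (112.3656, 119.6344)
Under H₁ (μ = 121): z_high = (119.6344 - 121)/1.8543 = -0.7365, z_low = (112.3656 - 121)/1.8543 = -4.6564
β = P(not reject | H₁) = Φ(-0.7365) - Φ(-4.6564) ≈ 0.2307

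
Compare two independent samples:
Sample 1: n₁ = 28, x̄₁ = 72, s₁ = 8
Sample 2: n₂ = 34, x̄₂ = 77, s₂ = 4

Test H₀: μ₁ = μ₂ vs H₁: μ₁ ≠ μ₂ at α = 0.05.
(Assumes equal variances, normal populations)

Pooled variance: s²_p = [27×8² + 33×4²]/(60) = 37.6000
s_p = 6.1319
SE = s_p×√(1/n₁ + 1/n₂) = 6.1319×√(1/28 + 1/34) = 1.5648
t = (x̄₁ - x̄₂)/SE = (72 - 77)/1.5648 = -3.1953
df = 60, t-critical = ±2.000
Decision: reject H₀

Answer: t = -3.1953, reject H₀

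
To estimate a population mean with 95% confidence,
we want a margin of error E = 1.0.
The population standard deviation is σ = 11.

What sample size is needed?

Answer: n = 465

Derivation:
z_0.025 = 1.960
n = (z×σ/E)² = (1.960×11/1.0)²
n = 464.8336
Round up: n = 465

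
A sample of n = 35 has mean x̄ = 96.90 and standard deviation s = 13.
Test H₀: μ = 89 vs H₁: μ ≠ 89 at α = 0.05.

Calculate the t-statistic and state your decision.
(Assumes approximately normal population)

Answer: t = 3.5952, reject H₀

Derivation:
df = n - 1 = 34
SE = s/√n = 13/√35 = 2.1974
t = (x̄ - μ₀)/SE = (96.90 - 89)/2.1974 = 3.5952
Critical value: t_{0.025,34} = ±2.032
p-value ≈ 0.0010
Decision: reject H₀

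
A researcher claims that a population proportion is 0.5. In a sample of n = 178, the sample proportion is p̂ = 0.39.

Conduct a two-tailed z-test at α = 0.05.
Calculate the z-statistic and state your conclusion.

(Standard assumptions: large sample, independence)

Answer: z = -2.9351, reject H₀

Derivation:
H₀: p = 0.5, H₁: p ≠ 0.5
Standard error: SE = √(p₀(1-p₀)/n) = √(0.5×0.5/178) = 0.037477
z-statistic: z = (p̂ - p₀)/SE = (0.39 - 0.5)/0.037477 = -2.9351
Critical value: z_0.025 = ±1.960
p-value = 0.0033
Decision: reject H₀ at α = 0.05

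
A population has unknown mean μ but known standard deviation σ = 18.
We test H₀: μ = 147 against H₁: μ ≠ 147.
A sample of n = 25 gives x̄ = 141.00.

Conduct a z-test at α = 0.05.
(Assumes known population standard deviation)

Answer: z = -1.6667, fail to reject H₀

Derivation:
Standard error: SE = σ/√n = 18/√25 = 3.6000
z-statistic: z = (x̄ - μ₀)/SE = (141.00 - 147)/3.6000 = -1.6667
Critical value: ±1.960
p-value = 0.0956
Decision: fail to reject H₀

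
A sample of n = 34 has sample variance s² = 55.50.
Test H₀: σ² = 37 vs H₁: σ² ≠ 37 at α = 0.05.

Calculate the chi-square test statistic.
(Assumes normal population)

Answer: χ² = 49.5000, fail to reject H₀

Derivation:
df = n - 1 = 33
χ² = (n-1)s²/σ₀² = 33×55.50/37 = 49.5000
Critical values: χ²_{0.975,33} = 19.047, χ²_{0.025,33} = 50.725
Rejection region: χ² < 19.047 or χ² > 50.725
Decision: fail to reject H₀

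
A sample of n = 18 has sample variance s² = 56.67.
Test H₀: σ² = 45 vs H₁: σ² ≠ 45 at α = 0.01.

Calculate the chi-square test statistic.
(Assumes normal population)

Answer: χ² = 21.4087, fail to reject H₀

Derivation:
df = n - 1 = 17
χ² = (n-1)s²/σ₀² = 17×56.67/45 = 21.4087
Critical values: χ²_{0.995,17} = 5.697, χ²_{0.005,17} = 35.718
Rejection region: χ² < 5.697 or χ² > 35.718
Decision: fail to reject H₀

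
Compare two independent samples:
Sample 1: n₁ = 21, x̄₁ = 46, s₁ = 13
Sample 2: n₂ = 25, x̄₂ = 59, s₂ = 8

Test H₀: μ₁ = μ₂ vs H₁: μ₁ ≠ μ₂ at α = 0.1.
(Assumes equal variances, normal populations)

Pooled variance: s²_p = [20×13² + 24×8²]/(44) = 111.7273
s_p = 10.5701
SE = s_p×√(1/n₁ + 1/n₂) = 10.5701×√(1/21 + 1/25) = 3.1288
t = (x̄₁ - x̄₂)/SE = (46 - 59)/3.1288 = -4.1549
df = 44, t-critical = ±1.680
Decision: reject H₀

Answer: t = -4.1549, reject H₀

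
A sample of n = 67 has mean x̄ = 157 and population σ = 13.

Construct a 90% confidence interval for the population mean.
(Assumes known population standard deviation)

Answer: (154.3874, 159.6126)

Derivation:
Confidence level: 90%, α = 0.1
z_0.05 = 1.645
SE = σ/√n = 13/√67 = 1.5882
Margin of error = 1.645 × 1.5882 = 2.6126
CI: x̄ ± margin = 157 ± 2.6126
CI: (154.3874, 159.6126)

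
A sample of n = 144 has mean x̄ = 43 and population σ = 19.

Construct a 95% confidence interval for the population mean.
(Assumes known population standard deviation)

Answer: (39.8967, 46.1033)

Derivation:
Confidence level: 95%, α = 0.05
z_0.025 = 1.960
SE = σ/√n = 19/√144 = 1.5833
Margin of error = 1.960 × 1.5833 = 3.1033
CI: x̄ ± margin = 43 ± 3.1033
CI: (39.8967, 46.1033)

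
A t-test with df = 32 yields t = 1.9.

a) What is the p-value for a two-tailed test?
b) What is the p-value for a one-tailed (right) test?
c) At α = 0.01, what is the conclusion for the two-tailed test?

Using t-distribution with df = 32:
a) Two-tailed: p = 2×P(T > 1.9) = 0.0665
b) One-tailed: p = P(T > 1.9) = 0.0332
c) 0.0665 ≥ 0.01, fail to reject H₀

Answer: a) 0.0665, b) 0.0332, c) fail to reject H₀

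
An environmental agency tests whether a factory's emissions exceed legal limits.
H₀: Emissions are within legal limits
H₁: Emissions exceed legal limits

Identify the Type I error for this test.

Answer: Citing a compliant factory for excess emissions

Derivation:
A Type I error (probability α) occurs when we reject a true H₀.
A Type II error (probability β) occurs when we fail to reject a false H₀.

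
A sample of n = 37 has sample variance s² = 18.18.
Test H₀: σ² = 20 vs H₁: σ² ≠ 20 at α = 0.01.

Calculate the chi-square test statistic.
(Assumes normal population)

df = n - 1 = 36
χ² = (n-1)s²/σ₀² = 36×18.18/20 = 32.7240
Critical values: χ²_{0.995,36} = 17.887, χ²_{0.005,36} = 61.581
Rejection region: χ² < 17.887 or χ² > 61.581
Decision: fail to reject H₀

Answer: χ² = 32.7240, fail to reject H₀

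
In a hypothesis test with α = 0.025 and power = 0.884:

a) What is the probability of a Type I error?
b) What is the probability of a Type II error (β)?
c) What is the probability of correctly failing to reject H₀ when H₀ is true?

Answer: a) 0.025, b) 0.116, c) 0.975

Derivation:
a) Type I error probability = α = 0.025
b) Power = P(reject H₀ | H₁ true) = 1 - β = 0.884, so Type II error probability = β = 1 - Power = 0.116
c) P(fail to reject H₀ | H₀ true) = 1 - α = 0.975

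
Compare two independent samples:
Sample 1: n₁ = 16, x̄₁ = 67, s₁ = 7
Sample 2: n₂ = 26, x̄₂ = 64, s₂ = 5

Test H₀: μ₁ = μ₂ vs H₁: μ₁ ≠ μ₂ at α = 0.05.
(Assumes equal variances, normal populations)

Pooled variance: s²_p = [15×7² + 25×5²]/(40) = 34.0000
s_p = 5.8310
SE = s_p×√(1/n₁ + 1/n₂) = 5.8310×√(1/16 + 1/26) = 1.8528
t = (x̄₁ - x̄₂)/SE = (67 - 64)/1.8528 = 1.6192
df = 40, t-critical = ±2.021
Decision: fail to reject H₀

Answer: t = 1.6192, fail to reject H₀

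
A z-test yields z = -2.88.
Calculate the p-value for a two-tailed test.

For z = -2.88:
p = 2×P(Z > |-2.88|) = 2×(1 - Φ(2.88)) = 0.0040

Answer: p-value ≈ 0.0040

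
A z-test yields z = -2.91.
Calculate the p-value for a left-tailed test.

For z = -2.91:
p = P(Z < -2.91) = Φ(-2.91) = 0.0018

Answer: p-value ≈ 0.0018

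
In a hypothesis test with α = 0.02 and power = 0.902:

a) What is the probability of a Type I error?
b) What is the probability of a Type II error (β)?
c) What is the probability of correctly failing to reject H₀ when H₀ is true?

Answer: a) 0.02, b) 0.098, c) 0.98

Derivation:
a) Type I error probability = α = 0.02
b) Power = P(reject H₀ | H₁ true) = 1 - β = 0.902, so Type II error probability = β = 1 - Power = 0.098
c) P(fail to reject H₀ | H₀ true) = 1 - α = 0.98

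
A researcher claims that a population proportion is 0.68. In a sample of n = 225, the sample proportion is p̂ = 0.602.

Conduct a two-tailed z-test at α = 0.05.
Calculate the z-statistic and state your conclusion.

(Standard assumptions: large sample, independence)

Answer: z = -2.5082, reject H₀

Derivation:
H₀: p = 0.68, H₁: p ≠ 0.68
Standard error: SE = √(p₀(1-p₀)/n) = √(0.68×0.32/225) = 0.031098
z-statistic: z = (p̂ - p₀)/SE = (0.602 - 0.68)/0.031098 = -2.5082
Critical value: z_0.025 = ±1.960
p-value = 0.0121
Decision: reject H₀ at α = 0.05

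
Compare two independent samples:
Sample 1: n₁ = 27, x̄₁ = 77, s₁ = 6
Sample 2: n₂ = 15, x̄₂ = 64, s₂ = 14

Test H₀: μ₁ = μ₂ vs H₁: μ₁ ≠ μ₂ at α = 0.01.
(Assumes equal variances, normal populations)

Pooled variance: s²_p = [26×6² + 14×14²]/(40) = 92.0000
s_p = 9.5917
SE = s_p×√(1/n₁ + 1/n₂) = 9.5917×√(1/27 + 1/15) = 3.0888
t = (x̄₁ - x̄₂)/SE = (77 - 64)/3.0888 = 4.2088
df = 40, t-critical = ±2.704
Decision: reject H₀

Answer: t = 4.2088, reject H₀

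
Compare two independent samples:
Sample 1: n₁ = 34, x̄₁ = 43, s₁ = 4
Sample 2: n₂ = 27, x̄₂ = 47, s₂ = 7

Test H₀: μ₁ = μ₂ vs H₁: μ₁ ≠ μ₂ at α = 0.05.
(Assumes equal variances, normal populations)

Answer: t = -2.8078, reject H₀

Derivation:
Pooled variance: s²_p = [33×4² + 26×7²]/(59) = 30.5424
s_p = 5.5265
SE = s_p×√(1/n₁ + 1/n₂) = 5.5265×√(1/34 + 1/27) = 1.4246
t = (x̄₁ - x̄₂)/SE = (43 - 47)/1.4246 = -2.8078
df = 59, t-critical = ±2.001
Decision: reject H₀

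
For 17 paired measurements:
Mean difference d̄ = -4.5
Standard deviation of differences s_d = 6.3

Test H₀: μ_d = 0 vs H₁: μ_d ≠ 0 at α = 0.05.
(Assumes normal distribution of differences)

Answer: t = -2.9450, reject H₀

Derivation:
df = n - 1 = 16
SE = s_d/√n = 6.3/√17 = 1.5280
t = d̄/SE = -4.5/1.5280 = -2.9450
Critical value: t_{0.025,16} = ±2.120
p-value ≈ 0.0095
Decision: reject H₀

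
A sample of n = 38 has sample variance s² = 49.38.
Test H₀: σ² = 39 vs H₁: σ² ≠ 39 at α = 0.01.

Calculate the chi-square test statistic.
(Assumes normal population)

df = n - 1 = 37
χ² = (n-1)s²/σ₀² = 37×49.38/39 = 46.8477
Critical values: χ²_{0.995,37} = 18.586, χ²_{0.005,37} = 62.883
Rejection region: χ² < 18.586 or χ² > 62.883
Decision: fail to reject H₀

Answer: χ² = 46.8477, fail to reject H₀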